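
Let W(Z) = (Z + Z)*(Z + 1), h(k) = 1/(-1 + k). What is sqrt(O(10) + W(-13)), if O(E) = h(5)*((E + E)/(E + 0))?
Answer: 25*sqrt(2)/2 ≈ 17.678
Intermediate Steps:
W(Z) = 2*Z*(1 + Z) (W(Z) = (2*Z)*(1 + Z) = 2*Z*(1 + Z))
O(E) = 1/2 (O(E) = ((E + E)/(E + 0))/(-1 + 5) = ((2*E)/E)/4 = (1/4)*2 = 1/2)
sqrt(O(10) + W(-13)) = sqrt(1/2 + 2*(-13)*(1 - 13)) = sqrt(1/2 + 2*(-13)*(-12)) = sqrt(1/2 + 312) = sqrt(625/2) = 25*sqrt(2)/2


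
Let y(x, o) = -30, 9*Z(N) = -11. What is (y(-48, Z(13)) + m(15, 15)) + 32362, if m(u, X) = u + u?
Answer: 32362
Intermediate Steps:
m(u, X) = 2*u
Z(N) = -11/9 (Z(N) = (1/9)*(-11) = -11/9)
(y(-48, Z(13)) + m(15, 15)) + 32362 = (-30 + 2*15) + 32362 = (-30 + 30) + 32362 = 0 + 32362 = 32362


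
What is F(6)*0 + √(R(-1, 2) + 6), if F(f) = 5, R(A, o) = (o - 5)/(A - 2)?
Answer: √7 ≈ 2.6458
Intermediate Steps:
R(A, o) = (-5 + o)/(-2 + A)
F(6)*0 + √(R(-1, 2) + 6) = 5*0 + √((-5 + 2)/(-2 - 1) + 6) = 0 + √(-3/(-3) + 6) = 0 + √(-⅓*(-3) + 6) = 0 + √(1 + 6) = 0 + √7 = √7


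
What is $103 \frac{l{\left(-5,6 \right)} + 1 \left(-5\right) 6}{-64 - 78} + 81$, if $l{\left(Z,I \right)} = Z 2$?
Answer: $\frac{7811}{71} \approx 110.01$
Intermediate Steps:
$l{\left(Z,I \right)} = 2 Z$
$103 \frac{l{\left(-5,6 \right)} + 1 \left(-5\right) 6}{-64 - 78} + 81 = 103 \frac{2 \left(-5\right) + 1 \left(-5\right) 6}{-64 - 78} + 81 = 103 \frac{-10 - 30}{-142} + 81 = 103 \left(-10 - 30\right) \left(- \frac{1}{142}\right) + 81 = 103 \left(\left(-40\right) \left(- \frac{1}{142}\right)\right) + 81 = 103 \cdot \frac{20}{71} + 81 = \frac{2060}{71} + 81 = \frac{7811}{71}$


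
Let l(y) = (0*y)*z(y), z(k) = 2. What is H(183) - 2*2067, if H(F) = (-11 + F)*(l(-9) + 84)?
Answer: 10314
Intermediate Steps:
l(y) = 0 (l(y) = (0*y)*2 = 0*2 = 0)
H(F) = -924 + 84*F (H(F) = (-11 + F)*(0 + 84) = (-11 + F)*84 = -924 + 84*F)
H(183) - 2*2067 = (-924 + 84*183) - 2*2067 = (-924 + 15372) - 4134 = 14448 - 4134 = 10314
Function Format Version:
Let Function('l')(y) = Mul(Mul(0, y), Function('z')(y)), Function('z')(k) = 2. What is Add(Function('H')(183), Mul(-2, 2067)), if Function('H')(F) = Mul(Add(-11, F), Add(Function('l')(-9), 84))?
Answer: 10314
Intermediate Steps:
Function('l')(y) = 0 (Function('l')(y) = Mul(Mul(0, y), 2) = Mul(0, 2) = 0)
Function('H')(F) = Add(-924, Mul(84, F)) (Function('H')(F) = Mul(Add(-11, F), Add(0, 84)) = Mul(Add(-11, F), 84) = Add(-924, Mul(84, F)))
Add(Function('H')(183), Mul(-2, 2067)) = Add(Add(-924, Mul(84, 183)), Mul(-2, 2067)) = Add(Add(-924, 15372), -4134) = Add(14448, -4134) = 10314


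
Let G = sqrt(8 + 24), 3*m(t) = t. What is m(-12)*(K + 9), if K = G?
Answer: -36 - 16*sqrt(2) ≈ -58.627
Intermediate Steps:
m(t) = t/3
G = 4*sqrt(2) (G = sqrt(32) = 4*sqrt(2) ≈ 5.6569)
K = 4*sqrt(2) ≈ 5.6569
m(-12)*(K + 9) = ((1/3)*(-12))*(4*sqrt(2) + 9) = -4*(9 + 4*sqrt(2)) = -36 - 16*sqrt(2)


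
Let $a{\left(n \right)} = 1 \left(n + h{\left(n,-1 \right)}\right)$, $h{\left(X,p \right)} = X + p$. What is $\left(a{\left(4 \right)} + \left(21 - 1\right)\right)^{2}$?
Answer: $729$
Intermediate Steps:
$a{\left(n \right)} = -1 + 2 n$ ($a{\left(n \right)} = 1 \left(n + \left(n - 1\right)\right) = 1 \left(n + \left(-1 + n\right)\right) = 1 \left(-1 + 2 n\right) = -1 + 2 n$)
$\left(a{\left(4 \right)} + \left(21 - 1\right)\right)^{2} = \left(\left(-1 + 2 \cdot 4\right) + \left(21 - 1\right)\right)^{2} = \left(\left(-1 + 8\right) + \left(21 - 1\right)\right)^{2} = \left(7 + 20\right)^{2} = 27^{2} = 729$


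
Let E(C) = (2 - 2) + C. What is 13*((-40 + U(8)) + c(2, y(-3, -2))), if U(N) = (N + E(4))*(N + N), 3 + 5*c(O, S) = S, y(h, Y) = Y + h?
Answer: 9776/5 ≈ 1955.2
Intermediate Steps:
E(C) = C (E(C) = 0 + C = C)
c(O, S) = -⅗ + S/5
U(N) = 2*N*(4 + N) (U(N) = (N + 4)*(N + N) = (4 + N)*(2*N) = 2*N*(4 + N))
13*((-40 + U(8)) + c(2, y(-3, -2))) = 13*((-40 + 2*8*(4 + 8)) + (-⅗ + (-2 - 3)/5)) = 13*((-40 + 2*8*12) + (-⅗ + (⅕)*(-5))) = 13*((-40 + 192) + (-⅗ - 1)) = 13*(152 - 8/5) = 13*(752/5) = 9776/5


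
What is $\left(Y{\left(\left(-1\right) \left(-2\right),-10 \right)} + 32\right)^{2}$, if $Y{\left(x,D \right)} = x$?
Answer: $1156$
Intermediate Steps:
$\left(Y{\left(\left(-1\right) \left(-2\right),-10 \right)} + 32\right)^{2} = \left(\left(-1\right) \left(-2\right) + 32\right)^{2} = \left(2 + 32\right)^{2} = 34^{2} = 1156$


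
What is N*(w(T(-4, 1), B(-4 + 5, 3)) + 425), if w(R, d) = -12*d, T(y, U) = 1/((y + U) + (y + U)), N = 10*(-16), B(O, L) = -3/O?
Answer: -73760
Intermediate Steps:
N = -160
T(y, U) = 1/(2*U + 2*y) (T(y, U) = 1/((U + y) + (U + y)) = 1/(2*U + 2*y))
N*(w(T(-4, 1), B(-4 + 5, 3)) + 425) = -160*(-(-36)/(-4 + 5) + 425) = -160*(-(-36)/1 + 425) = -160*(-(-36) + 425) = -160*(-12*(-3) + 425) = -160*(36 + 425) = -160*461 = -73760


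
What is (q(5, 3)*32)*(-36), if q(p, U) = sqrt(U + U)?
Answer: -1152*sqrt(6) ≈ -2821.8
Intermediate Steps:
q(p, U) = sqrt(2)*sqrt(U) (q(p, U) = sqrt(2*U) = sqrt(2)*sqrt(U))
(q(5, 3)*32)*(-36) = ((sqrt(2)*sqrt(3))*32)*(-36) = (sqrt(6)*32)*(-36) = (32*sqrt(6))*(-36) = -1152*sqrt(6)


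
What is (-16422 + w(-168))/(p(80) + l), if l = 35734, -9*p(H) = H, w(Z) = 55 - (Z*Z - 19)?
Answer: -200574/160763 ≈ -1.2476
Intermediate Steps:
w(Z) = 74 - Z² (w(Z) = 55 - (Z² - 19) = 55 - (-19 + Z²) = 55 + (19 - Z²) = 74 - Z²)
p(H) = -H/9
(-16422 + w(-168))/(p(80) + l) = (-16422 + (74 - 1*(-168)²))/(-⅑*80 + 35734) = (-16422 + (74 - 1*28224))/(-80/9 + 35734) = (-16422 + (74 - 28224))/(321526/9) = (-16422 - 28150)*(9/321526) = -44572*9/321526 = -200574/160763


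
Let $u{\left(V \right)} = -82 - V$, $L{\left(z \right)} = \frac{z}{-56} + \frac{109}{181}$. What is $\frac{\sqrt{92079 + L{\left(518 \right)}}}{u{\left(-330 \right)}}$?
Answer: $\frac{\sqrt{12065267235}}{89776} \approx 1.2235$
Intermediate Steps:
$L{\left(z \right)} = \frac{109}{181} - \frac{z}{56}$ ($L{\left(z \right)} = z \left(- \frac{1}{56}\right) + 109 \cdot \frac{1}{181} = - \frac{z}{56} + \frac{109}{181} = \frac{109}{181} - \frac{z}{56}$)
$\frac{\sqrt{92079 + L{\left(518 \right)}}}{u{\left(-330 \right)}} = \frac{\sqrt{92079 + \left(\frac{109}{181} - \frac{37}{4}\right)}}{-82 - -330} = \frac{\sqrt{92079 + \left(\frac{109}{181} - \frac{37}{4}\right)}}{-82 + 330} = \frac{\sqrt{92079 - \frac{6261}{724}}}{248} = \sqrt{\frac{66658935}{724}} \cdot \frac{1}{248} = \frac{\sqrt{12065267235}}{362} \cdot \frac{1}{248} = \frac{\sqrt{12065267235}}{89776}$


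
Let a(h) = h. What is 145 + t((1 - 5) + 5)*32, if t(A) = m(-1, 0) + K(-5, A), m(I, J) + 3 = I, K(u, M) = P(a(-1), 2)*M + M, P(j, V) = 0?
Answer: 49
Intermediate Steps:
K(u, M) = M (K(u, M) = 0*M + M = 0 + M = M)
m(I, J) = -3 + I
t(A) = -4 + A (t(A) = (-3 - 1) + A = -4 + A)
145 + t((1 - 5) + 5)*32 = 145 + (-4 + ((1 - 5) + 5))*32 = 145 + (-4 + (-4 + 5))*32 = 145 + (-4 + 1)*32 = 145 - 3*32 = 145 - 96 = 49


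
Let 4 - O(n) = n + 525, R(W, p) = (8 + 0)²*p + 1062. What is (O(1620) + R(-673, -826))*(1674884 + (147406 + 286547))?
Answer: -113756994291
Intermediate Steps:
R(W, p) = 1062 + 64*p (R(W, p) = 8²*p + 1062 = 64*p + 1062 = 1062 + 64*p)
O(n) = -521 - n (O(n) = 4 - (n + 525) = 4 - (525 + n) = 4 + (-525 - n) = -521 - n)
(O(1620) + R(-673, -826))*(1674884 + (147406 + 286547)) = ((-521 - 1*1620) + (1062 + 64*(-826)))*(1674884 + (147406 + 286547)) = ((-521 - 1620) + (1062 - 52864))*(1674884 + 433953) = (-2141 - 51802)*2108837 = -53943*2108837 = -113756994291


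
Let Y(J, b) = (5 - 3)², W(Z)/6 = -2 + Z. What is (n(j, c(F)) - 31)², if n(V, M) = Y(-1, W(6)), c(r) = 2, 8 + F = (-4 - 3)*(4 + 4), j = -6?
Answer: 729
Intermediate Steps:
F = -64 (F = -8 + (-4 - 3)*(4 + 4) = -8 - 7*8 = -8 - 56 = -64)
W(Z) = -12 + 6*Z (W(Z) = 6*(-2 + Z) = -12 + 6*Z)
Y(J, b) = 4 (Y(J, b) = 2² = 4)
n(V, M) = 4
(n(j, c(F)) - 31)² = (4 - 31)² = (-27)² = 729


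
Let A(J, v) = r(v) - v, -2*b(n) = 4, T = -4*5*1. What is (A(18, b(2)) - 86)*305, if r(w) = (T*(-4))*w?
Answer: -74420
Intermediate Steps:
T = -20 (T = -20*1 = -20)
b(n) = -2 (b(n) = -½*4 = -2)
r(w) = 80*w (r(w) = (-20*(-4))*w = 80*w)
A(J, v) = 79*v (A(J, v) = 80*v - v = 79*v)
(A(18, b(2)) - 86)*305 = (79*(-2) - 86)*305 = (-158 - 86)*305 = -244*305 = -74420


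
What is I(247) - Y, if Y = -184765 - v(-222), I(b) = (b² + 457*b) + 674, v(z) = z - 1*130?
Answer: 358975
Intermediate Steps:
v(z) = -130 + z (v(z) = z - 130 = -130 + z)
I(b) = 674 + b² + 457*b
Y = -184413 (Y = -184765 - (-130 - 222) = -184765 - 1*(-352) = -184765 + 352 = -184413)
I(247) - Y = (674 + 247² + 457*247) - 1*(-184413) = (674 + 61009 + 112879) + 184413 = 174562 + 184413 = 358975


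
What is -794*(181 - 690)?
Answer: 404146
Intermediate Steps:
-794*(181 - 690) = -794*(-509) = 404146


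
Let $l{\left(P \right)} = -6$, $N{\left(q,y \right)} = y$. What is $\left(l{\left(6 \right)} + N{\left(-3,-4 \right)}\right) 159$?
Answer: $-1590$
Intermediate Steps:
$\left(l{\left(6 \right)} + N{\left(-3,-4 \right)}\right) 159 = \left(-6 - 4\right) 159 = \left(-10\right) 159 = -1590$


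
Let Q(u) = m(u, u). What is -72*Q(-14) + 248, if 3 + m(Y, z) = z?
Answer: 1472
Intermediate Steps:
m(Y, z) = -3 + z
Q(u) = -3 + u
-72*Q(-14) + 248 = -72*(-3 - 14) + 248 = -72*(-17) + 248 = 1224 + 248 = 1472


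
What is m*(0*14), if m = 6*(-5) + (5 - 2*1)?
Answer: 0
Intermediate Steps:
m = -27 (m = -30 + (5 - 2) = -30 + 3 = -27)
m*(0*14) = -0*14 = -27*0 = 0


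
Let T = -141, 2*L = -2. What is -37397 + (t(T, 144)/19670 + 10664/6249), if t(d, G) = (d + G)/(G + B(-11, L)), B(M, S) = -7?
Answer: -629727120866563/16839742710 ≈ -37395.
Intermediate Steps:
L = -1 (L = (½)*(-2) = -1)
t(d, G) = (G + d)/(-7 + G) (t(d, G) = (d + G)/(G - 7) = (G + d)/(-7 + G))
-37397 + (t(T, 144)/19670 + 10664/6249) = -37397 + (((144 - 141)/(-7 + 144))/19670 + 10664/6249) = -37397 + ((3/137)*(1/19670) + 10664*(1/6249)) = -37397 + (((1/137)*3)*(1/19670) + 10664/6249) = -37397 + ((3/137)*(1/19670) + 10664/6249) = -37397 + (3/2694790 + 10664/6249) = -37397 + 28737259307/16839742710 = -629727120866563/16839742710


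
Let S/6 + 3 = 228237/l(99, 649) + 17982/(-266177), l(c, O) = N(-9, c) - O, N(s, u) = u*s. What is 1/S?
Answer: -204956290/186026609907 ≈ -0.0011018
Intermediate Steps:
N(s, u) = s*u
l(c, O) = -O - 9*c (l(c, O) = -9*c - O = -O - 9*c)
S = -186026609907/204956290 (S = -18 + 6*(228237/(-1*649 - 9*99) + 17982/(-266177)) = -18 + 6*(228237/(-649 - 891) + 17982*(-1/266177)) = -18 + 6*(228237/(-1540) - 17982/266177) = -18 + 6*(228237*(-1/1540) - 17982/266177) = -18 + 6*(-228237/1540 - 17982/266177) = -18 + 6*(-60779132229/409912580) = -18 - 182337396687/204956290 = -186026609907/204956290 ≈ -907.64)
1/S = 1/(-186026609907/204956290) = -204956290/186026609907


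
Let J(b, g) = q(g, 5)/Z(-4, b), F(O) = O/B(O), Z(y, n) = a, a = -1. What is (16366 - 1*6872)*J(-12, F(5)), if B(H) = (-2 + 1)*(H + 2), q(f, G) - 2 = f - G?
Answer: 246844/7 ≈ 35263.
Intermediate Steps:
Z(y, n) = -1
q(f, G) = 2 + f - G (q(f, G) = 2 + (f - G) = 2 + f - G)
B(H) = -2 - H (B(H) = -(2 + H) = -2 - H)
F(O) = O/(-2 - O)
J(b, g) = 3 - g (J(b, g) = (2 + g - 1*5)/(-1) = (2 + g - 5)*(-1) = (-3 + g)*(-1) = 3 - g)
(16366 - 1*6872)*J(-12, F(5)) = (16366 - 1*6872)*(3 - (-1)*5/(2 + 5)) = (16366 - 6872)*(3 - (-1)*5/7) = 9494*(3 - (-1)*5/7) = 9494*(3 - 1*(-5/7)) = 9494*(3 + 5/7) = 9494*(26/7) = 246844/7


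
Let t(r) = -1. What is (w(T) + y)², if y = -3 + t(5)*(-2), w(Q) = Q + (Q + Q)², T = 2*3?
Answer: 22201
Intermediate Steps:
T = 6
w(Q) = Q + 4*Q² (w(Q) = Q + (2*Q)² = Q + 4*Q²)
y = -1 (y = -3 - 1*(-2) = -3 + 2 = -1)
(w(T) + y)² = (6*(1 + 4*6) - 1)² = (6*(1 + 24) - 1)² = (6*25 - 1)² = (150 - 1)² = 149² = 22201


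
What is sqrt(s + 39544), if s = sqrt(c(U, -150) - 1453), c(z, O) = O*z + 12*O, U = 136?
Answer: sqrt(39544 + I*sqrt(23653)) ≈ 198.86 + 0.3867*I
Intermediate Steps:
c(z, O) = 12*O + O*z
s = I*sqrt(23653) (s = sqrt(-150*(12 + 136) - 1453) = sqrt(-150*148 - 1453) = sqrt(-22200 - 1453) = sqrt(-23653) = I*sqrt(23653) ≈ 153.8*I)
sqrt(s + 39544) = sqrt(I*sqrt(23653) + 39544) = sqrt(39544 + I*sqrt(23653))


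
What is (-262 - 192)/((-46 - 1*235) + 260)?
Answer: 454/21 ≈ 21.619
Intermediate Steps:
(-262 - 192)/((-46 - 1*235) + 260) = -454/((-46 - 235) + 260) = -454/(-281 + 260) = -454/(-21) = -454*(-1/21) = 454/21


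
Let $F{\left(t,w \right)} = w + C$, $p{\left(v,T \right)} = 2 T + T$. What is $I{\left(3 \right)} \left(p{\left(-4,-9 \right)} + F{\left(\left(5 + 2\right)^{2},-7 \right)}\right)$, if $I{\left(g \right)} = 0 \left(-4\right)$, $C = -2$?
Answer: $0$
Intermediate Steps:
$I{\left(g \right)} = 0$
$p{\left(v,T \right)} = 3 T$
$F{\left(t,w \right)} = -2 + w$ ($F{\left(t,w \right)} = w - 2 = -2 + w$)
$I{\left(3 \right)} \left(p{\left(-4,-9 \right)} + F{\left(\left(5 + 2\right)^{2},-7 \right)}\right) = 0 \left(3 \left(-9\right) - 9\right) = 0 \left(-27 - 9\right) = 0 \left(-36\right) = 0$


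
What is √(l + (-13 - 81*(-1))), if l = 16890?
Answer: √16958 ≈ 130.22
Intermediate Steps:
√(l + (-13 - 81*(-1))) = √(16890 + (-13 - 81*(-1))) = √(16890 + (-13 + 81)) = √(16890 + 68) = √16958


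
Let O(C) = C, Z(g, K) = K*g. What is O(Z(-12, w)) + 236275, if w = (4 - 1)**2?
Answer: 236167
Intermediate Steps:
w = 9 (w = 3**2 = 9)
O(Z(-12, w)) + 236275 = 9*(-12) + 236275 = -108 + 236275 = 236167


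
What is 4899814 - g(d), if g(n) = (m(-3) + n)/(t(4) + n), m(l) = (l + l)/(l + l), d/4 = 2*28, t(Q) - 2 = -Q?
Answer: 362586161/74 ≈ 4.8998e+6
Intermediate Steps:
t(Q) = 2 - Q
d = 224 (d = 4*(2*28) = 4*56 = 224)
m(l) = 1 (m(l) = (2*l)/((2*l)) = (2*l)*(1/(2*l)) = 1)
g(n) = (1 + n)/(-2 + n) (g(n) = (1 + n)/((2 - 1*4) + n) = (1 + n)/((2 - 4) + n) = (1 + n)/(-2 + n))
4899814 - g(d) = 4899814 - (1 + 224)/(-2 + 224) = 4899814 - 225/222 = 4899814 - 1*75/74 = 4899814 - 75/74 = 362586161/74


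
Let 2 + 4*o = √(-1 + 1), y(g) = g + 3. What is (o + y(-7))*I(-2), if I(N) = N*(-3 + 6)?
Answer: 27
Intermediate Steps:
I(N) = 3*N (I(N) = N*3 = 3*N)
y(g) = 3 + g
o = -½ (o = -½ + √(-1 + 1)/4 = -½ + √0/4 = -½ + (¼)*0 = -½ + 0 = -½ ≈ -0.50000)
(o + y(-7))*I(-2) = (-½ + (3 - 7))*(3*(-2)) = (-½ - 4)*(-6) = -9/2*(-6) = 27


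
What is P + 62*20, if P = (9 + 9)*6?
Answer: 1348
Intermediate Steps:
P = 108 (P = 18*6 = 108)
P + 62*20 = 108 + 62*20 = 108 + 1240 = 1348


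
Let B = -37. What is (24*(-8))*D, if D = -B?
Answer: -7104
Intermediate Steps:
D = 37 (D = -1*(-37) = 37)
(24*(-8))*D = (24*(-8))*37 = -192*37 = -7104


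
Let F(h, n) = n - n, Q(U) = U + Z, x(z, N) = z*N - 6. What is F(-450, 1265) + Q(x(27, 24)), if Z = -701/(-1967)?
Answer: 1263515/1967 ≈ 642.36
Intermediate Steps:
Z = 701/1967 (Z = -701*(-1/1967) = 701/1967 ≈ 0.35638)
x(z, N) = -6 + N*z (x(z, N) = N*z - 6 = -6 + N*z)
Q(U) = 701/1967 + U (Q(U) = U + 701/1967 = 701/1967 + U)
F(h, n) = 0
F(-450, 1265) + Q(x(27, 24)) = 0 + (701/1967 + (-6 + 24*27)) = 0 + (701/1967 + (-6 + 648)) = 0 + (701/1967 + 642) = 0 + 1263515/1967 = 1263515/1967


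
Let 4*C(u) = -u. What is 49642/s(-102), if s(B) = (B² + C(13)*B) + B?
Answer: 99284/21267 ≈ 4.6685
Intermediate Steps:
C(u) = -u/4 (C(u) = (-u)/4 = -u/4)
s(B) = B² - 9*B/4 (s(B) = (B² + (-¼*13)*B) + B = (B² - 13*B/4) + B = B² - 9*B/4)
49642/s(-102) = 49642/(((¼)*(-102)*(-9 + 4*(-102)))) = 49642/(((¼)*(-102)*(-9 - 408))) = 49642/(((¼)*(-102)*(-417))) = 49642/(21267/2) = 49642*(2/21267) = 99284/21267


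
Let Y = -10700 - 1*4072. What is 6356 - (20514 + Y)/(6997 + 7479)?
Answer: 4181987/658 ≈ 6355.6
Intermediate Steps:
Y = -14772 (Y = -10700 - 4072 = -14772)
6356 - (20514 + Y)/(6997 + 7479) = 6356 - (20514 - 14772)/(6997 + 7479) = 6356 - 5742/14476 = 6356 - 1*261/658 = 6356 - 261/658 = 4181987/658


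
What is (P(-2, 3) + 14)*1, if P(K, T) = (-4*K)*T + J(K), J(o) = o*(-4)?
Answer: 46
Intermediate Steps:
J(o) = -4*o
P(K, T) = -4*K - 4*K*T (P(K, T) = (-4*K)*T - 4*K = -4*K*T - 4*K = -4*K - 4*K*T)
(P(-2, 3) + 14)*1 = (4*(-2)*(-1 - 1*3) + 14)*1 = (4*(-2)*(-1 - 3) + 14)*1 = (4*(-2)*(-4) + 14)*1 = (32 + 14)*1 = 46*1 = 46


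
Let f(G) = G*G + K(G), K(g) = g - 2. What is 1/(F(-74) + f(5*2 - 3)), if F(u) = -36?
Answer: 1/18 ≈ 0.055556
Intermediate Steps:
K(g) = -2 + g
f(G) = -2 + G + G² (f(G) = G*G + (-2 + G) = G² + (-2 + G) = -2 + G + G²)
1/(F(-74) + f(5*2 - 3)) = 1/(-36 + (-2 + (5*2 - 3) + (5*2 - 3)²)) = 1/(-36 + (-2 + (10 - 3) + (10 - 3)²)) = 1/(-36 + (-2 + 7 + 7²)) = 1/(-36 + (-2 + 7 + 49)) = 1/(-36 + 54) = 1/18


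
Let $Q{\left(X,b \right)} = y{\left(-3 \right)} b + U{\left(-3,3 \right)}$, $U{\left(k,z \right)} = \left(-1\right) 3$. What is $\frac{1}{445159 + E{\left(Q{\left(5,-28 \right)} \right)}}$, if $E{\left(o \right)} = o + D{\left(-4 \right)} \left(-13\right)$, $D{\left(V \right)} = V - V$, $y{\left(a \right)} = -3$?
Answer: $\frac{1}{445240} \approx 2.246 \cdot 10^{-6}$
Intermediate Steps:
$D{\left(V \right)} = 0$
$U{\left(k,z \right)} = -3$
$Q{\left(X,b \right)} = -3 - 3 b$ ($Q{\left(X,b \right)} = - 3 b - 3 = -3 - 3 b$)
$E{\left(o \right)} = o$ ($E{\left(o \right)} = o + 0 \left(-13\right) = o + 0 = o$)
$\frac{1}{445159 + E{\left(Q{\left(5,-28 \right)} \right)}} = \frac{1}{445159 - -81} = \frac{1}{445159 + \left(-3 + 84\right)} = \frac{1}{445159 + 81} = \frac{1}{445240}$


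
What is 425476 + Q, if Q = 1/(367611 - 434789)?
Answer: 28582626727/67178 ≈ 4.2548e+5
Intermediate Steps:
Q = -1/67178 (Q = 1/(-67178) = -1/67178 ≈ -1.4886e-5)
425476 + Q = 425476 - 1/67178 = 28582626727/67178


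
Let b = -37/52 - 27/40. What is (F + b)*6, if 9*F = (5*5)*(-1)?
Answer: -19489/780 ≈ -24.986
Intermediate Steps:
F = -25/9 (F = ((5*5)*(-1))/9 = (25*(-1))/9 = (1/9)*(-25) = -25/9 ≈ -2.7778)
b = -721/520 (b = -37*1/52 - 27*1/40 = -37/52 - 27/40 = -721/520 ≈ -1.3865)
(F + b)*6 = (-25/9 - 721/520)*6 = -19489/4680*6 = -19489/780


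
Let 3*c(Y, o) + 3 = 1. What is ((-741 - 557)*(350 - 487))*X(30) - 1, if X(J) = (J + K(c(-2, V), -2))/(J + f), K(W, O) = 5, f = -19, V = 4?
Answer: 565809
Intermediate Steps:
c(Y, o) = -2/3 (c(Y, o) = -1 + (1/3)*1 = -1 + 1/3 = -2/3)
X(J) = (5 + J)/(-19 + J) (X(J) = (J + 5)/(J - 19) = (5 + J)/(-19 + J))
((-741 - 557)*(350 - 487))*X(30) - 1 = ((-741 - 557)*(350 - 487))*((5 + 30)/(-19 + 30)) - 1 = (-1298*(-137))*(35/11) - 1 = 177826*((1/11)*35) - 1 = 177826*(35/11) - 1 = 565810 - 1 = 565809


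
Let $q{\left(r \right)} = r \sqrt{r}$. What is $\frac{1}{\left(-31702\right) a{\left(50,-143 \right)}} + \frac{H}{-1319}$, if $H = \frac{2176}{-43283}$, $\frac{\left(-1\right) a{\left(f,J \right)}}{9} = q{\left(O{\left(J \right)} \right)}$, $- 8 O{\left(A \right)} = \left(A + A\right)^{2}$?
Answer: $\frac{2176}{57090277} + \frac{i \sqrt{2}}{417164446413} \approx 3.8115 \cdot 10^{-5} + 3.3901 \cdot 10^{-12} i$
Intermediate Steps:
$O{\left(A \right)} = - \frac{A^{2}}{2}$ ($O{\left(A \right)} = - \frac{\left(A + A\right)^{2}}{8} = - \frac{\left(2 A\right)^{2}}{8} = - \frac{4 A^{2}}{8} = - \frac{A^{2}}{2}$)
$q{\left(r \right)} = r^{\frac{3}{2}}$
$a{\left(f,J \right)} = - \frac{9 \sqrt{2} \left(- J^{2}\right)^{\frac{3}{2}}}{4}$ ($a{\left(f,J \right)} = - 9 \left(- \frac{J^{2}}{2}\right)^{\frac{3}{2}} = - 9 \frac{\sqrt{2} \left(- J^{2}\right)^{\frac{3}{2}}}{4} = - \frac{9 \sqrt{2} \left(- J^{2}\right)^{\frac{3}{2}}}{4}$)
$H = - \frac{2176}{43283}$ ($H = 2176 \left(- \frac{1}{43283}\right) = - \frac{2176}{43283} \approx -0.050274$)
$\frac{1}{\left(-31702\right) a{\left(50,-143 \right)}} + \frac{H}{-1319} = \frac{1}{\left(-31702\right) \left(- \frac{9 \sqrt{2} \left(- \left(-143\right)^{2}\right)^{\frac{3}{2}}}{4}\right)} - \frac{2176}{43283 \left(-1319\right)} = - \frac{1}{31702 \left(- \frac{9 \sqrt{2} \left(\left(-1\right) 20449\right)^{\frac{3}{2}}}{4}\right)} - - \frac{2176}{57090277} = - \frac{1}{31702 \left(- \frac{9 \sqrt{2} \left(-20449\right)^{\frac{3}{2}}}{4}\right)} + \frac{2176}{57090277} = - \frac{1}{31702 \left(- \frac{9 \sqrt{2} \left(- 2924207 i\right)}{4}\right)} + \frac{2176}{57090277} = - \frac{1}{31702 \frac{26317863 i \sqrt{2}}{4}} + \frac{2176}{57090277} = - \frac{\left(- \frac{2}{26317863}\right) i \sqrt{2}}{31702} + \frac{2176}{57090277} = \frac{i \sqrt{2}}{417164446413} + \frac{2176}{57090277} = \frac{2176}{57090277} + \frac{i \sqrt{2}}{417164446413}$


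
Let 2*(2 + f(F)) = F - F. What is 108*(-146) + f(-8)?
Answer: -15770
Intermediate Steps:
f(F) = -2 (f(F) = -2 + (F - F)/2 = -2 + (½)*0 = -2 + 0 = -2)
108*(-146) + f(-8) = 108*(-146) - 2 = -15768 - 2 = -15770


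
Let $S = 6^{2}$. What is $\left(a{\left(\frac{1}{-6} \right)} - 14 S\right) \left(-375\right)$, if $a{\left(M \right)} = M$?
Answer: $\frac{378125}{2} \approx 1.8906 \cdot 10^{5}$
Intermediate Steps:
$S = 36$
$\left(a{\left(\frac{1}{-6} \right)} - 14 S\right) \left(-375\right) = \left(\frac{1}{-6} - 504\right) \left(-375\right) = \left(- \frac{1}{6} - 504\right) \left(-375\right) = \left(- \frac{3025}{6}\right) \left(-375\right) = \frac{378125}{2}$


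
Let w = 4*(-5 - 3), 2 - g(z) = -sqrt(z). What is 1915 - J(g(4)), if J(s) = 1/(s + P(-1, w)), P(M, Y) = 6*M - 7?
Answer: 17236/9 ≈ 1915.1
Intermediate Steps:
g(z) = 2 + sqrt(z) (g(z) = 2 - (-1)*sqrt(z) = 2 + sqrt(z))
w = -32 (w = 4*(-8) = -32)
P(M, Y) = -7 + 6*M
J(s) = 1/(-13 + s) (J(s) = 1/(s + (-7 + 6*(-1))) = 1/(s + (-7 - 6)) = 1/(s - 13) = 1/(-13 + s))
1915 - J(g(4)) = 1915 - 1/(-13 + (2 + sqrt(4))) = 1915 - 1/(-13 + (2 + 2)) = 1915 - 1/(-13 + 4) = 1915 - 1/(-9) = 1915 - 1*(-1/9) = 1915 + 1/9 = 17236/9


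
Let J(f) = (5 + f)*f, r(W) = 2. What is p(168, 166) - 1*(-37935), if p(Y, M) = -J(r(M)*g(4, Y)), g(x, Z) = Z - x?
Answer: -71289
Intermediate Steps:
J(f) = f*(5 + f)
p(Y, M) = -(-8 + 2*Y)*(-3 + 2*Y) (p(Y, M) = -2*(Y - 1*4)*(5 + 2*(Y - 1*4)) = -2*(Y - 4)*(5 + 2*(Y - 4)) = -2*(-4 + Y)*(5 + 2*(-4 + Y)) = -(-8 + 2*Y)*(5 + (-8 + 2*Y)) = -(-8 + 2*Y)*(-3 + 2*Y))
p(168, 166) - 1*(-37935) = (-24 - 4*168² + 22*168) - 1*(-37935) = (-24 - 4*28224 + 3696) + 37935 = (-24 - 112896 + 3696) + 37935 = -109224 + 37935 = -71289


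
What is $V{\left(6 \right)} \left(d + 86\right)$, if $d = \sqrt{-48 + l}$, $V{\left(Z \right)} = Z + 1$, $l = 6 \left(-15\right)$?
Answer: $602 + 7 i \sqrt{138} \approx 602.0 + 82.231 i$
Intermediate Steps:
$l = -90$
$V{\left(Z \right)} = 1 + Z$
$d = i \sqrt{138}$ ($d = \sqrt{-48 - 90} = \sqrt{-138} = i \sqrt{138} \approx 11.747 i$)
$V{\left(6 \right)} \left(d + 86\right) = \left(1 + 6\right) \left(i \sqrt{138} + 86\right) = 7 \left(86 + i \sqrt{138}\right) = 602 + 7 i \sqrt{138}$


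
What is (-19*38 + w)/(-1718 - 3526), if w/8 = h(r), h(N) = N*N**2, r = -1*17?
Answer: 6671/874 ≈ 7.6327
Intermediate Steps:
r = -17
h(N) = N**3
w = -39304 (w = 8*(-17)**3 = 8*(-4913) = -39304)
(-19*38 + w)/(-1718 - 3526) = (-19*38 - 39304)/(-1718 - 3526) = (-722 - 39304)/(-5244) = -40026*(-1/5244) = 6671/874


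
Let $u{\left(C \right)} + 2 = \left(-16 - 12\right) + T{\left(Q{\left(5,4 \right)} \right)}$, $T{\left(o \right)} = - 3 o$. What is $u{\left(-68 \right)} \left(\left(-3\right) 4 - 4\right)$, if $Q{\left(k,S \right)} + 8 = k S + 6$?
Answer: $1344$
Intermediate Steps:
$Q{\left(k,S \right)} = -2 + S k$ ($Q{\left(k,S \right)} = -8 + \left(k S + 6\right) = -8 + \left(S k + 6\right) = -8 + \left(6 + S k\right) = -2 + S k$)
$u{\left(C \right)} = -84$ ($u{\left(C \right)} = -2 - \left(28 + 3 \left(-2 + 4 \cdot 5\right)\right) = -2 - \left(28 + 3 \left(-2 + 20\right)\right) = -2 - 82 = -84$)
$u{\left(-68 \right)} \left(\left(-3\right) 4 - 4\right) = - 84 \left(\left(-3\right) 4 - 4\right) = - 84 \left(-12 - 4\right) = \left(-84\right) \left(-16\right) = 1344$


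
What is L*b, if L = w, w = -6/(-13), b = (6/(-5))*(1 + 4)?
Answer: -36/13 ≈ -2.7692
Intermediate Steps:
b = -6 (b = (6*(-⅕))*5 = -6/5*5 = -6)
w = 6/13 (w = -6*(-1/13) = 6/13 ≈ 0.46154)
L = 6/13 ≈ 0.46154
L*b = (6/13)*(-6) = -36/13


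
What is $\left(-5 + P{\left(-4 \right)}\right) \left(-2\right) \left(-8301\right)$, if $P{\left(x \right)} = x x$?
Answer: $182622$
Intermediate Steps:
$P{\left(x \right)} = x^{2}$
$\left(-5 + P{\left(-4 \right)}\right) \left(-2\right) \left(-8301\right) = \left(-5 + \left(-4\right)^{2}\right) \left(-2\right) \left(-8301\right) = \left(-5 + 16\right) \left(-2\right) \left(-8301\right) = 11 \left(-2\right) \left(-8301\right) = \left(-22\right) \left(-8301\right) = 182622$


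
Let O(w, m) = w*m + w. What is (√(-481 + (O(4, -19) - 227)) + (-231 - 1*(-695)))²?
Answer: 214516 + 1856*I*√195 ≈ 2.1452e+5 + 25918.0*I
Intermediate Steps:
O(w, m) = w + m*w (O(w, m) = m*w + w = w + m*w)
(√(-481 + (O(4, -19) - 227)) + (-231 - 1*(-695)))² = (√(-481 + (4*(1 - 19) - 227)) + (-231 - 1*(-695)))² = (√(-481 + (4*(-18) - 227)) + (-231 + 695))² = (√(-481 + (-72 - 227)) + 464)² = (√(-481 - 299) + 464)² = (√(-780) + 464)² = (2*I*√195 + 464)² = (464 + 2*I*√195)²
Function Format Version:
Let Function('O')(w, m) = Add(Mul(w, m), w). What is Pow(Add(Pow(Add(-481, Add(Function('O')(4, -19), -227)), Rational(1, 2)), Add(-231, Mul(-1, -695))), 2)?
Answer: Add(214516, Mul(1856, I, Pow(195, Rational(1, 2)))) ≈ Add(2.1452e+5, Mul(25918., I))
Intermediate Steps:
Function('O')(w, m) = Add(w, Mul(m, w)) (Function('O')(w, m) = Add(Mul(m, w), w) = Add(w, Mul(m, w)))
Pow(Add(Pow(Add(-481, Add(Function('O')(4, -19), -227)), Rational(1, 2)), Add(-231, Mul(-1, -695))), 2) = Pow(Add(Pow(Add(-481, Add(Mul(4, Add(1, -19)), -227)), Rational(1, 2)), Add(-231, Mul(-1, -695))), 2) = Pow(Add(Pow(Add(-481, Add(Mul(4, -18), -227)), Rational(1, 2)), Add(-231, 695)), 2) = Pow(Add(Pow(Add(-481, Add(-72, -227)), Rational(1, 2)), 464), 2) = Pow(Add(Pow(Add(-481, -299), Rational(1, 2)), 464), 2) = Pow(Add(Pow(-780, Rational(1, 2)), 464), 2) = Pow(Add(Mul(2, I, Pow(195, Rational(1, 2))), 464), 2) = Pow(Add(464, Mul(2, I, Pow(195, Rational(1, 2)))), 2)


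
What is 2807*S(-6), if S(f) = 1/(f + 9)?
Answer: 2807/3 ≈ 935.67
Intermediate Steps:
S(f) = 1/(9 + f)
2807*S(-6) = 2807/(9 - 6) = 2807/3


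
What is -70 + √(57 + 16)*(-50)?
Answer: -70 - 50*√73 ≈ -497.20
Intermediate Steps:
-70 + √(57 + 16)*(-50) = -70 + √73*(-50) = -70 - 50*√73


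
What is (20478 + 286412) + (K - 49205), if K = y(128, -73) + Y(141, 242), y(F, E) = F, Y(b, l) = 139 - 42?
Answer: 257910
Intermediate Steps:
Y(b, l) = 97
K = 225 (K = 128 + 97 = 225)
(20478 + 286412) + (K - 49205) = (20478 + 286412) + (225 - 49205) = 306890 - 48980 = 257910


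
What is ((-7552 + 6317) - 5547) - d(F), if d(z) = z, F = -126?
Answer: -6656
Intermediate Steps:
((-7552 + 6317) - 5547) - d(F) = ((-7552 + 6317) - 5547) - 1*(-126) = (-1235 - 5547) + 126 = -6782 + 126 = -6656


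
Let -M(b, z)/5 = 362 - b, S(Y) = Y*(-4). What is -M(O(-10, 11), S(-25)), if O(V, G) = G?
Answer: 1755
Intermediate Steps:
S(Y) = -4*Y
M(b, z) = -1810 + 5*b (M(b, z) = -5*(362 - b) = -1810 + 5*b)
-M(O(-10, 11), S(-25)) = -(-1810 + 5*11) = -(-1810 + 55) = -1*(-1755) = 1755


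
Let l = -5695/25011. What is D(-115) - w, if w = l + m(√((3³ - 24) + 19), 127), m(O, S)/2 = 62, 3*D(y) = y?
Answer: -4054424/25011 ≈ -162.11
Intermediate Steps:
D(y) = y/3
m(O, S) = 124 (m(O, S) = 2*62 = 124)
l = -5695/25011 (l = -5695*1/25011 = -5695/25011 ≈ -0.22770)
w = 3095669/25011 (w = -5695/25011 + 124 = 3095669/25011 ≈ 123.77)
D(-115) - w = (⅓)*(-115) - 1*3095669/25011 = -115/3 - 3095669/25011 = -4054424/25011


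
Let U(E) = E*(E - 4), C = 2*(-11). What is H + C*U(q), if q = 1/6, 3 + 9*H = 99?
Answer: 445/18 ≈ 24.722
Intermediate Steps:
H = 32/3 (H = -⅓ + (⅑)*99 = -⅓ + 11 = 32/3 ≈ 10.667)
C = -22
q = ⅙ ≈ 0.16667
U(E) = E*(-4 + E)
H + C*U(q) = 32/3 - 11*(-4 + ⅙)/3 = 32/3 - 11*(-23)/(3*6) = 32/3 - 22*(-23/36) = 32/3 + 253/18 = 445/18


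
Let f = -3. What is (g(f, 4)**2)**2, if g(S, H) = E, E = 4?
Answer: 256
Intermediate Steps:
g(S, H) = 4
(g(f, 4)**2)**2 = (4**2)**2 = 16**2 = 256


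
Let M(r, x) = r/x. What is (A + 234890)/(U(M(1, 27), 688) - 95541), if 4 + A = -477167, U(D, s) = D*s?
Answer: 6541587/2578919 ≈ 2.5366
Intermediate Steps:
A = -477171 (A = -4 - 477167 = -477171)
(A + 234890)/(U(M(1, 27), 688) - 95541) = (-477171 + 234890)/((1/27)*688 - 95541) = -242281/((1*(1/27))*688 - 95541) = -242281/((1/27)*688 - 95541) = -242281/(688/27 - 95541) = -242281/(-2578919/27) = -242281*(-27/2578919) = 6541587/2578919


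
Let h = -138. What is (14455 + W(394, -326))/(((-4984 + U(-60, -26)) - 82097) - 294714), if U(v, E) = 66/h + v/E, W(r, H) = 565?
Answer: -2245490/57078079 ≈ -0.039341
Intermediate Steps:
U(v, E) = -11/23 + v/E (U(v, E) = 66/(-138) + v/E = 66*(-1/138) + v/E = -11/23 + v/E)
(14455 + W(394, -326))/(((-4984 + U(-60, -26)) - 82097) - 294714) = (14455 + 565)/(((-4984 + (-11/23 - 60/(-26))) - 82097) - 294714) = 15020/(((-4984 + (-11/23 - 60*(-1/26))) - 82097) - 294714) = 15020/(((-4984 + (-11/23 + 30/13)) - 82097) - 294714) = 15020/(((-4984 + 547/299) - 82097) - 294714) = 15020/((-1489669/299 - 82097) - 294714) = 15020/(-26036672/299 - 294714) = 15020/(-114156158/299) = 15020*(-299/114156158) = -2245490/57078079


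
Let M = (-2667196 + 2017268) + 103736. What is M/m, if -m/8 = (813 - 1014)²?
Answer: 7586/4489 ≈ 1.6899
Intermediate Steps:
m = -323208 (m = -8*(813 - 1014)² = -8*(-201)² = -8*40401 = -323208)
M = -546192 (M = -649928 + 103736 = -546192)
M/m = -546192/(-323208) = -546192*(-1/323208) = 7586/4489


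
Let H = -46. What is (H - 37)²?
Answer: 6889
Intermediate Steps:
(H - 37)² = (-46 - 37)² = (-83)² = 6889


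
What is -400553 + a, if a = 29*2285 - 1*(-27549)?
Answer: -306739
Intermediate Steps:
a = 93814 (a = 66265 + 27549 = 93814)
-400553 + a = -400553 + 93814 = -306739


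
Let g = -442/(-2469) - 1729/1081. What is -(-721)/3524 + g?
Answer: -11435491807/9405517236 ≈ -1.2158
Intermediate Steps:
g = -3791099/2668989 (g = -442*(-1/2469) - 1729*1/1081 = 442/2469 - 1729/1081 = -3791099/2668989 ≈ -1.4204)
-(-721)/3524 + g = -(-721)/3524 - 3791099/2668989 = -1*(-721/3524) - 3791099/2668989 = 721/3524 - 3791099/2668989 = -11435491807/9405517236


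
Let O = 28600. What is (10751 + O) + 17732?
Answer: 57083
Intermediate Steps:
(10751 + O) + 17732 = (10751 + 28600) + 17732 = 39351 + 17732 = 57083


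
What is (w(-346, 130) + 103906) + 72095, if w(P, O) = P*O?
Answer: 131021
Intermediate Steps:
w(P, O) = O*P
(w(-346, 130) + 103906) + 72095 = (130*(-346) + 103906) + 72095 = (-44980 + 103906) + 72095 = 58926 + 72095 = 131021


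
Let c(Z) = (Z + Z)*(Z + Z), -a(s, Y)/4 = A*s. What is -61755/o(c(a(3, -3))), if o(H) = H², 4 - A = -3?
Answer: -20585/265531392 ≈ -7.7524e-5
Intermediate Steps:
A = 7 (A = 4 - 1*(-3) = 4 + 3 = 7)
a(s, Y) = -28*s
c(Z) = 4*Z² (c(Z) = (2*Z)*(2*Z) = 4*Z²)
-61755/o(c(a(3, -3))) = -61755/((4*(-28*3)²)²) = -61755/((4*(-84)²)²) = -61755/((4*7056)²) = -61755/(28224²) = -61755/796594176 = -61755*1/796594176 = -20585/265531392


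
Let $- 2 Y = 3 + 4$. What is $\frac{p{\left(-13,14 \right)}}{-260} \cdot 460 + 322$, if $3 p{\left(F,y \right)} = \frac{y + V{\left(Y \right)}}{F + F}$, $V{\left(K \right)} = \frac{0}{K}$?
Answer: $\frac{163415}{507} \approx 322.32$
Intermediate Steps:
$Y = - \frac{7}{2}$ ($Y = - \frac{3 + 4}{2} = \left(- \frac{1}{2}\right) 7 = - \frac{7}{2} \approx -3.5$)
$V{\left(K \right)} = 0$
$p{\left(F,y \right)} = \frac{y}{6 F}$ ($p{\left(F,y \right)} = \frac{\left(y + 0\right) \frac{1}{F + F}}{3} = \frac{y \frac{1}{2 F}}{3} = \frac{\frac{1}{2} y \frac{1}{F}}{3} = \frac{y}{6 F}$)
$\frac{p{\left(-13,14 \right)}}{-260} \cdot 460 + 322 = \frac{\frac{1}{6} \cdot 14 \frac{1}{-13}}{-260} \cdot 460 + 322 = \frac{1}{6} \cdot 14 \left(- \frac{1}{13}\right) \left(- \frac{1}{260}\right) 460 + 322 = \left(- \frac{7}{39}\right) \left(- \frac{1}{260}\right) 460 + 322 = \frac{7}{10140} \cdot 460 + 322 = \frac{161}{507} + 322 = \frac{163415}{507}$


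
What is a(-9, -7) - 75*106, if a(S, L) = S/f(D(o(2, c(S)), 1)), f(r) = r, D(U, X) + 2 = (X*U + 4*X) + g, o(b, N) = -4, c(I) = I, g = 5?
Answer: -7953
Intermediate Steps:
D(U, X) = 3 + 4*X + U*X (D(U, X) = -2 + ((X*U + 4*X) + 5) = -2 + ((U*X + 4*X) + 5) = -2 + ((4*X + U*X) + 5) = -2 + (5 + 4*X + U*X) = 3 + 4*X + U*X)
a(S, L) = S/3 (a(S, L) = S/(3 + 4*1 - 4*1) = S/(3 + 4 - 4) = S/3)
a(-9, -7) - 75*106 = (⅓)*(-9) - 75*106 = -3 - 7950 = -7953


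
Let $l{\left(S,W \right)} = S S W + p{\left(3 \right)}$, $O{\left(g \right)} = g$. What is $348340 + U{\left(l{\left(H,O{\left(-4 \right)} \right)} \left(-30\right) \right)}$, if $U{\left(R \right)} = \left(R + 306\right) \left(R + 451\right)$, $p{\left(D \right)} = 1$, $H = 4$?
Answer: $5489176$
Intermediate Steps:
$l{\left(S,W \right)} = 1 + W S^{2}$ ($l{\left(S,W \right)} = S S W + 1 = S^{2} W + 1 = W S^{2} + 1 = 1 + W S^{2}$)
$U{\left(R \right)} = \left(306 + R\right) \left(451 + R\right)$
$348340 + U{\left(l{\left(H,O{\left(-4 \right)} \right)} \left(-30\right) \right)} = 348340 + \left(138006 + \left(\left(1 - 4 \cdot 4^{2}\right) \left(-30\right)\right)^{2} + 757 \left(1 - 4 \cdot 4^{2}\right) \left(-30\right)\right) = 348340 + \left(138006 + \left(\left(1 - 64\right) \left(-30\right)\right)^{2} + 757 \left(1 - 64\right) \left(-30\right)\right) = 348340 + \left(138006 + \left(\left(-63\right) \left(-30\right)\right)^{2} + 757 \left(\left(-63\right) \left(-30\right)\right)\right) = 348340 + \left(138006 + 1890^{2} + 757 \cdot 1890\right) = 348340 + \left(138006 + 3572100 + 1430730\right) = 348340 + 5140836 = 5489176$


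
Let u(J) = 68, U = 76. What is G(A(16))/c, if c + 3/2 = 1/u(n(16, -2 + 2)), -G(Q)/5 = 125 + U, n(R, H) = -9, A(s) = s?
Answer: 68340/101 ≈ 676.63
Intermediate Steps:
G(Q) = -1005 (G(Q) = -5*(125 + 76) = -5*201 = -1005)
c = -101/68 (c = -3/2 + 1/68 = -101/68 ≈ -1.4853)
G(A(16))/c = -1005/(-101/68) = -1005*(-68/101) = 68340/101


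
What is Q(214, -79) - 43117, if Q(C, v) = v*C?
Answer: -60023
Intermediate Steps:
Q(C, v) = C*v
Q(214, -79) - 43117 = 214*(-79) - 43117 = -16906 - 43117 = -60023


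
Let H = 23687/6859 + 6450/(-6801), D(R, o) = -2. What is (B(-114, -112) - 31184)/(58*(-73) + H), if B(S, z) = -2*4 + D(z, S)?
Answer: 161682172494/21932336341 ≈ 7.3719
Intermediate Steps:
H = 38951579/15549353 (H = 23687*(1/6859) + 6450*(-1/6801) = 23687/6859 - 2150/2267 = 38951579/15549353 ≈ 2.5050)
B(S, z) = -10 (B(S, z) = -2*4 - 2 = -8 - 2 = -10)
(B(-114, -112) - 31184)/(58*(-73) + H) = (-10 - 31184)/(58*(-73) + 38951579/15549353) = -31194/(-4234 + 38951579/15549353) = -31194/(-65797009023/15549353) = -31194*(-15549353/65797009023) = 161682172494/21932336341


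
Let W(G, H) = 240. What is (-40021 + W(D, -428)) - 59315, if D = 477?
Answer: -99096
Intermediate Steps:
(-40021 + W(D, -428)) - 59315 = (-40021 + 240) - 59315 = -39781 - 59315 = -99096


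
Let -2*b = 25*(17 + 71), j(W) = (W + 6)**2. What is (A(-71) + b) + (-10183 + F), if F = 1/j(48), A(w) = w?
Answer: -33108263/2916 ≈ -11354.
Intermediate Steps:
j(W) = (6 + W)**2
F = 1/2916 (F = 1/((6 + 48)**2) = 1/(54**2) = 1/2916 ≈ 0.00034294)
b = -1100 (b = -25*(17 + 71)/2 = -25*88/2 = -1/2*2200 = -1100)
(A(-71) + b) + (-10183 + F) = (-71 - 1100) + (-10183 + 1/2916) = -1171 - 29693627/2916 = -33108263/2916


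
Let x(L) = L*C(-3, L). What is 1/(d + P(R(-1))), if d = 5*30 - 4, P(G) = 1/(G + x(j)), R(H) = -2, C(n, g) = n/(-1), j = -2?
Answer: 8/1167 ≈ 0.0068552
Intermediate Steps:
C(n, g) = -n (C(n, g) = n*(-1) = -n)
x(L) = 3*L (x(L) = L*(-1*(-3)) = L*3 = 3*L)
P(G) = 1/(-6 + G) (P(G) = 1/(G + 3*(-2)) = 1/(G - 6) = 1/(-6 + G))
d = 146 (d = 150 - 4 = 146)
1/(d + P(R(-1))) = 1/(146 + 1/(-6 - 2)) = 1/(146 + 1/(-8)) = 1/(146 - ⅛) = 1/(1167/8) = 8/1167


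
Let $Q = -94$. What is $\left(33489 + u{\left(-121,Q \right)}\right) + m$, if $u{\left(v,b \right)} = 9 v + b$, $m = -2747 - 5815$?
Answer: $23744$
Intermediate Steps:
$m = -8562$
$u{\left(v,b \right)} = b + 9 v$
$\left(33489 + u{\left(-121,Q \right)}\right) + m = \left(33489 + \left(-94 + 9 \left(-121\right)\right)\right) - 8562 = \left(33489 - 1183\right) - 8562 = 32306 - 8562 = 23744$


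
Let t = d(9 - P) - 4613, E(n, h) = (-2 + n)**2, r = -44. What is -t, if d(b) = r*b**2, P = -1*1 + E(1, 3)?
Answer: 8177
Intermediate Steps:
P = 0 (P = -1*1 + (-2 + 1)**2 = -1 + (-1)**2 = -1 + 1 = 0)
d(b) = -44*b**2
t = -8177 (t = -44*(9 - 1*0)**2 - 4613 = -44*(9 + 0)**2 - 4613 = -44*9**2 - 4613 = -44*81 - 4613 = -3564 - 4613 = -8177)
-t = -1*(-8177) = 8177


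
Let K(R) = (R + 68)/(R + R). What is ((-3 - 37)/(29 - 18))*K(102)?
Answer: -100/33 ≈ -3.0303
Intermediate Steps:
K(R) = (68 + R)/(2*R) (K(R) = (68 + R)/((2*R)) = (68 + R)*(1/(2*R)) = (68 + R)/(2*R))
((-3 - 37)/(29 - 18))*K(102) = ((-3 - 37)/(29 - 18))*((½)*(68 + 102)/102) = (-40/11)*((½)*(1/102)*170) = -40*1/11*(⅚) = -40/11*⅚ = -100/33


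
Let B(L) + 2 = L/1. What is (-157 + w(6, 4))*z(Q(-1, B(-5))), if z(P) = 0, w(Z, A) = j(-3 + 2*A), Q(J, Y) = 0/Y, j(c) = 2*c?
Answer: 0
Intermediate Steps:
B(L) = -2 + L (B(L) = -2 + L/1 = -2 + L*1 = -2 + L)
Q(J, Y) = 0
w(Z, A) = -6 + 4*A (w(Z, A) = 2*(-3 + 2*A) = -6 + 4*A)
(-157 + w(6, 4))*z(Q(-1, B(-5))) = (-157 + (-6 + 4*4))*0 = (-157 + (-6 + 16))*0 = (-157 + 10)*0 = -147*0 = 0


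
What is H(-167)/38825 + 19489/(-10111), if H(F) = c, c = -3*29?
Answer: -757540082/392559575 ≈ -1.9297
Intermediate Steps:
c = -87
H(F) = -87
H(-167)/38825 + 19489/(-10111) = -87/38825 + 19489/(-10111) = -87*1/38825 + 19489*(-1/10111) = -87/38825 - 19489/10111 = -757540082/392559575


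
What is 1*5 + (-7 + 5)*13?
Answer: -21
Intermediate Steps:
1*5 + (-7 + 5)*13 = 5 - 2*13 = 5 - 26 = -21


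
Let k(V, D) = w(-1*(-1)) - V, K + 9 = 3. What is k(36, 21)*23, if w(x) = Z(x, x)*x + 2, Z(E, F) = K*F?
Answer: -920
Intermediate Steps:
K = -6 (K = -9 + 3 = -6)
Z(E, F) = -6*F
w(x) = 2 - 6*x² (w(x) = (-6*x)*x + 2 = -6*x² + 2 = 2 - 6*x²)
k(V, D) = -4 - V (k(V, D) = (2 - 6*(-1*(-1))²) - V = (2 - 6*1²) - V = (2 - 6*1) - V = (2 - 6) - V = -4 - V)
k(36, 21)*23 = (-4 - 1*36)*23 = (-4 - 36)*23 = -40*23 = -920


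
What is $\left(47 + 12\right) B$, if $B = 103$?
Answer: $6077$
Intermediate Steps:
$\left(47 + 12\right) B = \left(47 + 12\right) 103 = 59 \cdot 103 = 6077$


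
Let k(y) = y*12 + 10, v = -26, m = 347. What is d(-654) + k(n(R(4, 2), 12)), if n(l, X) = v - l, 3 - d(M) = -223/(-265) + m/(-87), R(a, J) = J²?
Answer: -7927531/23055 ≈ -343.85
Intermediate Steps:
d(M) = 141719/23055 (d(M) = 3 - (-223/(-265) + 347/(-87)) = 3 - (-223*(-1/265) + 347*(-1/87)) = 3 - (223/265 - 347/87) = 3 - 1*(-72554/23055) = 3 + 72554/23055 = 141719/23055)
n(l, X) = -26 - l
k(y) = 10 + 12*y (k(y) = 12*y + 10 = 10 + 12*y)
d(-654) + k(n(R(4, 2), 12)) = 141719/23055 + (10 + 12*(-26 - 1*2²)) = 141719/23055 + (10 + 12*(-26 - 1*4)) = 141719/23055 + (10 + 12*(-26 - 4)) = 141719/23055 + (10 + 12*(-30)) = 141719/23055 + (10 - 360) = 141719/23055 - 350 = -7927531/23055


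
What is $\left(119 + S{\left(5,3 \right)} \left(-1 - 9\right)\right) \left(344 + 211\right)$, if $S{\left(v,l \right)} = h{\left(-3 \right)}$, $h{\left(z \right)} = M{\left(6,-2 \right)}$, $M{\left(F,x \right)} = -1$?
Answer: $71595$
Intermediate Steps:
$h{\left(z \right)} = -1$
$S{\left(v,l \right)} = -1$
$\left(119 + S{\left(5,3 \right)} \left(-1 - 9\right)\right) \left(344 + 211\right) = \left(119 - \left(-1 - 9\right)\right) \left(344 + 211\right) = \left(119 - -10\right) 555 = \left(119 + 10\right) 555 = 129 \cdot 555 = 71595$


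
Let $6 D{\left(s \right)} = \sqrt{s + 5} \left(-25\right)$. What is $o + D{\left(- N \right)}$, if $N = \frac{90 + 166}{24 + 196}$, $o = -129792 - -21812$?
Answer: $-107980 - \frac{5 \sqrt{11605}}{66} \approx -1.0799 \cdot 10^{5}$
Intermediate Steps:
$o = -107980$ ($o = -129792 + 21812 = -107980$)
$N = \frac{64}{55}$ ($N = \frac{256}{220} = 256 \cdot \frac{1}{220} = \frac{64}{55} \approx 1.1636$)
$D{\left(s \right)} = - \frac{25 \sqrt{5 + s}}{6}$ ($D{\left(s \right)} = \frac{\sqrt{s + 5} \left(-25\right)}{6} = \frac{\sqrt{5 + s} \left(-25\right)}{6} = \frac{\left(-25\right) \sqrt{5 + s}}{6} = - \frac{25 \sqrt{5 + s}}{6}$)
$o + D{\left(- N \right)} = -107980 - \frac{25 \sqrt{5 - \frac{64}{55}}}{6} = -107980 - \frac{25 \sqrt{\frac{211}{55}}}{6} = -107980 - \frac{25 \frac{\sqrt{11605}}{55}}{6} = -107980 - \frac{5 \sqrt{11605}}{66}$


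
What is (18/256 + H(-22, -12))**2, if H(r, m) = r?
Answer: 7879249/16384 ≈ 480.91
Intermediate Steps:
(18/256 + H(-22, -12))**2 = (18/256 - 22)**2 = (18*(1/256) - 22)**2 = (9/128 - 22)**2 = (-2807/128)**2 = 7879249/16384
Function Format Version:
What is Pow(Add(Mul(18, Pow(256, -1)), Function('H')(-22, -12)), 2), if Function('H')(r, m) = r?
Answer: Rational(7879249, 16384) ≈ 480.91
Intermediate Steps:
Pow(Add(Mul(18, Pow(256, -1)), Function('H')(-22, -12)), 2) = Pow(Add(Mul(18, Pow(256, -1)), -22), 2) = Pow(Add(Mul(18, Rational(1, 256)), -22), 2) = Pow(Add(Rational(9, 128), -22), 2) = Pow(Rational(-2807, 128), 2) = Rational(7879249, 16384)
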